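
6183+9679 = 15862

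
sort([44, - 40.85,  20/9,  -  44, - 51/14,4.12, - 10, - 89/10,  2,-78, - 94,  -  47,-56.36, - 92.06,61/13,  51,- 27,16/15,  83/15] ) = [-94 , - 92.06,-78,-56.36,-47, - 44, - 40.85,  -  27,-10, - 89/10,  -  51/14,16/15 , 2,20/9,4.12,  61/13, 83/15, 44,51] 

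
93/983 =93/983 = 0.09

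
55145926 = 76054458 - 20908532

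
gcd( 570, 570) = 570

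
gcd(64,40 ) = 8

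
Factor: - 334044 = -2^2*3^4 * 1031^1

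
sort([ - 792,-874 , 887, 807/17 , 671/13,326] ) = [ - 874,  -  792,807/17, 671/13 , 326, 887 ] 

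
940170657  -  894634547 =45536110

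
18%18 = 0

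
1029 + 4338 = 5367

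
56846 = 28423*2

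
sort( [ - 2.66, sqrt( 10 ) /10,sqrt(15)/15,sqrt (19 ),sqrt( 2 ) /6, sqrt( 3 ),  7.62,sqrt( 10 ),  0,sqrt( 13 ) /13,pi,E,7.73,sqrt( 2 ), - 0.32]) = [ - 2.66, - 0.32,0,sqrt(2 ) /6, sqrt( 15 ) /15,sqrt( 13)/13 , sqrt( 10 ) /10,sqrt( 2),sqrt( 3),E , pi,sqrt( 10 ),sqrt( 19 ) , 7.62, 7.73]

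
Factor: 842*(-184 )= - 154928  =  - 2^4*23^1*421^1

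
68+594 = 662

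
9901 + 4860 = 14761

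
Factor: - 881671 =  - 7^1* 17^1*31^1 * 239^1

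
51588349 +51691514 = 103279863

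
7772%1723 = 880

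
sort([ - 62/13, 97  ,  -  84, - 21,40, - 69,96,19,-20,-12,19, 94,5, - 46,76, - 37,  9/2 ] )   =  [ - 84, - 69, - 46, - 37, - 21, - 20, - 12, - 62/13, 9/2, 5, 19,19,40, 76,94, 96, 97 ] 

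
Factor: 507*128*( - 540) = -2^9 * 3^4*5^1 * 13^2  =  - 35043840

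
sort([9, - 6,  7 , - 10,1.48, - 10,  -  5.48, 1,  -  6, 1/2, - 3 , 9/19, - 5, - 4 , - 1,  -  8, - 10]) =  [ - 10, - 10, - 10 , - 8, - 6, -6, - 5.48, - 5, - 4, - 3, - 1,9/19, 1/2,1,1.48, 7, 9]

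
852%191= 88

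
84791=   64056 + 20735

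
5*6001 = 30005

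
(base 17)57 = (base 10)92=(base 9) 112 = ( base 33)2Q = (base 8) 134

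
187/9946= 187/9946 = 0.02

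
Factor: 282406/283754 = 419/421   =  419^1*421^( - 1)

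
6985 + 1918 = 8903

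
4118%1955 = 208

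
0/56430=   0 = 0.00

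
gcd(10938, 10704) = 6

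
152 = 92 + 60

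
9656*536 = 5175616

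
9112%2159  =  476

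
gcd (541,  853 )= 1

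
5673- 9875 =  - 4202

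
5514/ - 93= - 1838/31 = - 59.29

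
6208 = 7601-1393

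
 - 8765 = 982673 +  - 991438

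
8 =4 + 4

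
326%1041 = 326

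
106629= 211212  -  104583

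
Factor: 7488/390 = 96/5 = 2^5*3^1*5^( - 1 )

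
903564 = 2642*342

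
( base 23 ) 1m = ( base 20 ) 25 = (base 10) 45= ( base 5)140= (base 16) 2D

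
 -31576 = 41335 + -72911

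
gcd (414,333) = 9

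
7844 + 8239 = 16083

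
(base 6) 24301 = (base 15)10ca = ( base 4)313231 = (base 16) DED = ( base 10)3565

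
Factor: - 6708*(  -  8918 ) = 59821944 = 2^3*3^1*7^3*13^2*43^1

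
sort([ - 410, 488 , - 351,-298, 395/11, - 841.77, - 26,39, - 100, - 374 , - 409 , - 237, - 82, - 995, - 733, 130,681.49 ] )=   [ - 995, -841.77, - 733, -410,-409,-374, -351, - 298 ,-237, - 100, - 82 , - 26, 395/11, 39 , 130, 488, 681.49 ] 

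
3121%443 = 20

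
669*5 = 3345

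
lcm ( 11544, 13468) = 80808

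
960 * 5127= 4921920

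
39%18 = 3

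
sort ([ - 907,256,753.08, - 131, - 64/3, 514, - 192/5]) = [ - 907, - 131,-192/5,  -  64/3, 256, 514,753.08 ] 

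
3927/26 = 3927/26 = 151.04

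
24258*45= 1091610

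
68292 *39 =2663388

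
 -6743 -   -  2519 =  - 4224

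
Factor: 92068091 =19^1*4845689^1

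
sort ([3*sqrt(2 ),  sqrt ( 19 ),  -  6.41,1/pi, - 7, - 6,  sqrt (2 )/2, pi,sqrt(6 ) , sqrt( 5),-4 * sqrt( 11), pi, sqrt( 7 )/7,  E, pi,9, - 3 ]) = [  -  4*sqrt(11), - 7, - 6.41, - 6, -3, 1/pi, sqrt(7 ) /7, sqrt( 2) /2,sqrt( 5),sqrt( 6), E,pi, pi, pi, 3*sqrt(2), sqrt(19), 9 ] 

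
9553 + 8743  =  18296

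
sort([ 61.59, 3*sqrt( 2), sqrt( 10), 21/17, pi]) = [ 21/17,  pi,sqrt( 10),3*sqrt( 2), 61.59]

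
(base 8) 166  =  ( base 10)118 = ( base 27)4A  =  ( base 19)64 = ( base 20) 5i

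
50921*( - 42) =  - 2138682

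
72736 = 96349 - 23613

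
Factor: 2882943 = 3^2*7^1*67^1*683^1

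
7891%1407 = 856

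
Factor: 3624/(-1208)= - 3^1 = - 3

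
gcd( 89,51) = 1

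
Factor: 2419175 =5^2*11^1*19^1*463^1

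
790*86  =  67940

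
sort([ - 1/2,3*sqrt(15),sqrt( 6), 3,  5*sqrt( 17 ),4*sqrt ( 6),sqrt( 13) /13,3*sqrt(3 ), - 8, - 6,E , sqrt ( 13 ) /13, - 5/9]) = [ - 8, - 6, - 5/9, - 1/2, sqrt ( 13) /13,sqrt ( 13 )/13 , sqrt(6 ),E,3,3*sqrt( 3), 4*sqrt( 6), 3 *sqrt(15),5*sqrt( 17 ) ] 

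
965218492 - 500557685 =464660807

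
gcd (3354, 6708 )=3354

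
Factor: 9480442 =2^1*401^1*11821^1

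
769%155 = 149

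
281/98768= 281/98768  =  0.00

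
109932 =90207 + 19725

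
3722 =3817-95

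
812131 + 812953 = 1625084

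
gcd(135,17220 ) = 15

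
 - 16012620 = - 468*34215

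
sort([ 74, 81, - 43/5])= [ - 43/5, 74,81 ] 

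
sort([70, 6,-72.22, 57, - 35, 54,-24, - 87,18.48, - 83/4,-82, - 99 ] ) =[ - 99, - 87, - 82, - 72.22, - 35, - 24, - 83/4,6,18.48,54,  57,70 ]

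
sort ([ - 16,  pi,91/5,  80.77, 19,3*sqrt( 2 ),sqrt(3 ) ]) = [ - 16, sqrt(3 ), pi,3 * sqrt( 2), 91/5, 19, 80.77]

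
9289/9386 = 9289/9386 = 0.99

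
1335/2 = 1335/2  =  667.50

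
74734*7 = 523138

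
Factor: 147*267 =39249=3^2 *7^2*89^1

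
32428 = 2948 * 11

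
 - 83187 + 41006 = -42181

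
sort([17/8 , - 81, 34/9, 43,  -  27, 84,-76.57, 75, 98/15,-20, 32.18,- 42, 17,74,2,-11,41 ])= [ - 81,  -  76.57 ,-42, - 27,-20,-11 , 2,17/8,  34/9,  98/15, 17, 32.18,41,43,74, 75,84]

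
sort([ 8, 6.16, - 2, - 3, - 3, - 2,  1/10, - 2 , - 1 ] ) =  [ -3, - 3,  -  2,-2, - 2, - 1, 1/10,6.16, 8 ]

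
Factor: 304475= 5^2* 19^1*641^1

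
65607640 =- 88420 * (-742)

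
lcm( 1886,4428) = 101844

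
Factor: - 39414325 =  -5^2*41^1*38453^1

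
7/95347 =1/13621 = 0.00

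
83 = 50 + 33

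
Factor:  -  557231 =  - 41^1*13591^1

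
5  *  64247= 321235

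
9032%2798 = 638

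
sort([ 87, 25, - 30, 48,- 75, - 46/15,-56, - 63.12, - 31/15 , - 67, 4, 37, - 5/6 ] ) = [ - 75, - 67 ,- 63.12, - 56, - 30, - 46/15, - 31/15, - 5/6, 4, 25, 37  ,  48, 87 ] 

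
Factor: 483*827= 399441 = 3^1*7^1*23^1*827^1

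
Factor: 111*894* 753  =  2^1*3^3*37^1*149^1*251^1=74723202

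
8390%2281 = 1547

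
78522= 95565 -17043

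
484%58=20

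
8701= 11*791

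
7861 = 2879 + 4982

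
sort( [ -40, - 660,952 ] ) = [ - 660, -40,952]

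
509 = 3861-3352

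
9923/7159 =1 + 2764/7159  =  1.39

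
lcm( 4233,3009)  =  249747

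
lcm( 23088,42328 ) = 253968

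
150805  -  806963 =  - 656158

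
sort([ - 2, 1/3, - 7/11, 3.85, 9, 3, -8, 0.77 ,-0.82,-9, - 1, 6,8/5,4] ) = [-9,-8, - 2, - 1, - 0.82,-7/11, 1/3, 0.77,8/5, 3,3.85, 4, 6,  9]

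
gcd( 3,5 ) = 1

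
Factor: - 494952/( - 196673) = 984/391 = 2^3 *3^1*17^( -1 )*23^( - 1)*41^1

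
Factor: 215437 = 97^1*2221^1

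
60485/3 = 20161 + 2/3 =20161.67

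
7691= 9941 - 2250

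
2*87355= 174710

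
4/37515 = 4/37515 = 0.00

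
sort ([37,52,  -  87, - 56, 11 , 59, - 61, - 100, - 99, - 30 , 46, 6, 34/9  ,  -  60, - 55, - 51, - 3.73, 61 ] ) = [  -  100, -99,-87, - 61, - 60, - 56, - 55, - 51, - 30, - 3.73 , 34/9, 6, 11,  37, 46, 52,59,61] 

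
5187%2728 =2459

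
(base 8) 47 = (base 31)18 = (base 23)1G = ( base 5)124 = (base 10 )39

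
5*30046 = 150230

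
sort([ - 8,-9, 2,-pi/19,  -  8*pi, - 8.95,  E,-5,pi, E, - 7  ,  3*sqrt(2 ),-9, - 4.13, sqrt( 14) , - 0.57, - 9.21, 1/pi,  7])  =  [  -  8*pi,-9.21,-9,-9,-8.95, - 8, - 7, - 5,-4.13, - 0.57,- pi/19, 1/pi,2, E , E, pi,sqrt(14 ),3*sqrt( 2 ), 7]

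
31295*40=1251800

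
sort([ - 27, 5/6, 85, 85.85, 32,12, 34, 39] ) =[ - 27,5/6, 12,32, 34,39, 85 , 85.85 ]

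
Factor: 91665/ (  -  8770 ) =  - 2^( - 1 )*3^3 * 7^1*97^1 * 877^(-1 ) = -18333/1754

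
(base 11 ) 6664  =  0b10001001001110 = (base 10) 8782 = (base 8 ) 21116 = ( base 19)1564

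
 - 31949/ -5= 31949/5= 6389.80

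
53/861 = 53/861 = 0.06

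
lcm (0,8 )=0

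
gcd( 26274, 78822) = 26274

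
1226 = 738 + 488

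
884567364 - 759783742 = 124783622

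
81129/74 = 81129/74 = 1096.34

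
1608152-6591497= - 4983345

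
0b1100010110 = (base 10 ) 790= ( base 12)55A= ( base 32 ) OM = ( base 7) 2206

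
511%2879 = 511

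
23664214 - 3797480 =19866734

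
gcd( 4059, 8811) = 99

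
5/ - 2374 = -1 + 2369/2374= - 0.00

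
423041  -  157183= 265858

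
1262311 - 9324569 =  - 8062258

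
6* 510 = 3060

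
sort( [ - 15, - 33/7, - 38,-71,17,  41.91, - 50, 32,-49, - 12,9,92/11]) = [ -71, - 50,  -  49, - 38,- 15, - 12, - 33/7,92/11,9,17, 32,41.91]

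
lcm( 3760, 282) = 11280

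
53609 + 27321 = 80930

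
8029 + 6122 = 14151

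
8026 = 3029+4997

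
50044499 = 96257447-46212948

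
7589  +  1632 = 9221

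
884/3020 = 221/755 = 0.29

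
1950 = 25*78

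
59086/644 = 91+241/322 = 91.75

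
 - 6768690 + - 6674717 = - 13443407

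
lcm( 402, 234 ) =15678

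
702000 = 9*78000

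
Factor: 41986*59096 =2^4 *7^1*83^1*89^1*2999^1=2481204656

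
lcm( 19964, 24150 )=1497300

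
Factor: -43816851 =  - 3^2 * 13^1*487^1*769^1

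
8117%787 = 247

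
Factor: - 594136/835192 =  - 74267/104399  =  -  23^1*3229^1*104399^( - 1)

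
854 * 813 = 694302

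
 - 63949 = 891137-955086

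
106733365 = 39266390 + 67466975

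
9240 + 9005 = 18245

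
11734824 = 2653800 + 9081024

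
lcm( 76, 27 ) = 2052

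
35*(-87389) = - 3058615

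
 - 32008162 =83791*( - 382) 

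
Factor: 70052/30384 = 2^(  -  2)*3^( - 2 ) * 83^1 = 83/36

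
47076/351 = 15692/117 = 134.12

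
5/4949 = 5/4949 =0.00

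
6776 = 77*88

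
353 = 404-51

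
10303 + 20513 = 30816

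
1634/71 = 1634/71 = 23.01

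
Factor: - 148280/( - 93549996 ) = 37070/23387499  =  2^1* 3^( - 2)*5^1*11^1*19^( - 1)*337^1*136769^ ( - 1)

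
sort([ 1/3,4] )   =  [ 1/3,4] 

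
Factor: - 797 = -797^1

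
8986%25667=8986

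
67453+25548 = 93001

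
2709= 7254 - 4545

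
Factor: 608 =2^5* 19^1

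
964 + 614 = 1578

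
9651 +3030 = 12681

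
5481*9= 49329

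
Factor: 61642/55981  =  2^1*7^2*89^(-1)   =  98/89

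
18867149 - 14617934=4249215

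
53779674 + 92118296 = 145897970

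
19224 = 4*4806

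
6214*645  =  4008030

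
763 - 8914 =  - 8151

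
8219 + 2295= 10514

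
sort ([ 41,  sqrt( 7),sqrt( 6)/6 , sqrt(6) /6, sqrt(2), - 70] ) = [-70, sqrt(6)/6, sqrt( 6) /6,sqrt(2),sqrt ( 7 ), 41 ]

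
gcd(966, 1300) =2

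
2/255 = 2/255= 0.01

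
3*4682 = 14046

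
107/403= 107/403 =0.27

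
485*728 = 353080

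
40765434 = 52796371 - 12030937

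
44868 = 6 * 7478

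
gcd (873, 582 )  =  291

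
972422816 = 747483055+224939761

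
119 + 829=948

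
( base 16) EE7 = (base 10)3815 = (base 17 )D37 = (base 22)7J9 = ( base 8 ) 7347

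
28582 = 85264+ - 56682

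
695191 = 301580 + 393611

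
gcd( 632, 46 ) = 2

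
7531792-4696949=2834843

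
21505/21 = 21505/21 = 1024.05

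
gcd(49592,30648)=8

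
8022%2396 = 834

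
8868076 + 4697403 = 13565479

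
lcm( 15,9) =45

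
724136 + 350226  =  1074362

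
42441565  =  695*61067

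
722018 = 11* 65638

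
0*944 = 0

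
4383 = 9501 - 5118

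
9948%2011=1904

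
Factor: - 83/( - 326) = 2^( - 1 )*83^1*163^( - 1) 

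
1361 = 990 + 371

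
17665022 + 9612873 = 27277895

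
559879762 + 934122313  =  1494002075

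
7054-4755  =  2299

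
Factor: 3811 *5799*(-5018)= - 110897744802 = - 2^1* 3^1*13^1*37^1*103^1*193^1*1933^1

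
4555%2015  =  525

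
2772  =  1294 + 1478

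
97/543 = 97/543 = 0.18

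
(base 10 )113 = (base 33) 3E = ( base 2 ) 1110001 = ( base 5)423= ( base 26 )49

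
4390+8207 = 12597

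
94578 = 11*8598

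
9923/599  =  9923/599= 16.57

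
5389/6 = 5389/6 = 898.17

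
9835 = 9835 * 1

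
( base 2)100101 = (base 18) 21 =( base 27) 1a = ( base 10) 37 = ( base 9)41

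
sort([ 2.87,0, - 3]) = [ -3 , 0, 2.87]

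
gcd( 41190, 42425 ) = 5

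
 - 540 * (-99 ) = 53460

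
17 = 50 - 33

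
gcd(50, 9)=1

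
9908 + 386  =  10294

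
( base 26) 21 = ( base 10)53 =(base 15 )38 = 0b110101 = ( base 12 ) 45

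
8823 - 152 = 8671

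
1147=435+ 712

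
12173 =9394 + 2779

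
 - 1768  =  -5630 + 3862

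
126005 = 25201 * 5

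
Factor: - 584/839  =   - 2^3*73^1*839^( - 1)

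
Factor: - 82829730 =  - 2^1*  3^1 * 5^1  *  2760991^1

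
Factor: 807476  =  2^2*29^1*6961^1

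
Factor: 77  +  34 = 111 = 3^1*37^1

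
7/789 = 7/789 = 0.01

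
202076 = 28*7217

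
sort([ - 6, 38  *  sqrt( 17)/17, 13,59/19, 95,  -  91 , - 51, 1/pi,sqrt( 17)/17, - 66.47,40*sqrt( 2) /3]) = [ -91, - 66.47, - 51, - 6, sqrt( 17)/17,  1/pi,59/19, 38 * sqrt (17 )/17  ,  13,40*sqrt( 2) /3,95]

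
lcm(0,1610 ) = 0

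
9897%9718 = 179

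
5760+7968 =13728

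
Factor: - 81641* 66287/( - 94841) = 7^1*13^1*107^1 * 109^1*5099^1*94841^( - 1) = 5411736967/94841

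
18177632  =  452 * 40216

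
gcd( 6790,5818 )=2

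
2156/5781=2156/5781= 0.37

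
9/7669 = 9/7669 = 0.00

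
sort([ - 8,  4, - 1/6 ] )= [ - 8, - 1/6,  4 ]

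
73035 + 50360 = 123395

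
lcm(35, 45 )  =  315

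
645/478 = 645/478 = 1.35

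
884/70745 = 884/70745 =0.01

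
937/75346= 937/75346 = 0.01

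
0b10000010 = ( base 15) 8A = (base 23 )5F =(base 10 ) 130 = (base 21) 64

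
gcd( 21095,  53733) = 1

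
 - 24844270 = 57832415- 82676685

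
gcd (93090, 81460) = 10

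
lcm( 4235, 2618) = 143990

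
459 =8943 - 8484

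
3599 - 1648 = 1951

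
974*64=62336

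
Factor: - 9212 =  - 2^2 * 7^2 * 47^1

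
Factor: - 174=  - 2^1*3^1 * 29^1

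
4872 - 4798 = 74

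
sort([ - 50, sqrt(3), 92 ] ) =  [ - 50, sqrt(3),92 ]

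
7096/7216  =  887/902 = 0.98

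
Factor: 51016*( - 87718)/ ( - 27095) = 4475021488/27095 = 2^4*5^( - 1 )*7^1*61^1 * 719^1 * 911^1 * 5419^ ( - 1)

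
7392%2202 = 786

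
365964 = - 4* ( - 91491 ) 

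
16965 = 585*29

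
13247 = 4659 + 8588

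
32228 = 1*32228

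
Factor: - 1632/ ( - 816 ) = 2^1 = 2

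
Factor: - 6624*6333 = -41949792= -  2^5*3^3*23^1*2111^1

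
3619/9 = 3619/9  =  402.11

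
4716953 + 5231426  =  9948379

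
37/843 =37/843=0.04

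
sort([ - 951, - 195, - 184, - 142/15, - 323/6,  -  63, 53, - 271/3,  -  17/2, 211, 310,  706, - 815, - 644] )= [ - 951, - 815, - 644, - 195, - 184, - 271/3, - 63, - 323/6 , -142/15, - 17/2,53 , 211, 310, 706] 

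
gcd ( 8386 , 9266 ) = 2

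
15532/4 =3883 = 3883.00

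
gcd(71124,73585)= 1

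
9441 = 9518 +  - 77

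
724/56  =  181/14 = 12.93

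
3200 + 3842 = 7042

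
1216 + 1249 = 2465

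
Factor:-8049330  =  -2^1*3^2*5^1 * 17^1*5261^1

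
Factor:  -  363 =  - 3^1*11^2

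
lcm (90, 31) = 2790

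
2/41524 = 1/20762 = 0.00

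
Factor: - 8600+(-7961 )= - 16561^1 = - 16561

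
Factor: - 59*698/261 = - 2^1*3^( - 2) * 29^(-1)*59^1 * 349^1  =  -  41182/261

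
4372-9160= -4788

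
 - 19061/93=-19061/93 = - 204.96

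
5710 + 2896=8606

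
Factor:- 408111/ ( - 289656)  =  913/648 =2^( -3 )*3^(-4 ) * 11^1*83^1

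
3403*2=6806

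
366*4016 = 1469856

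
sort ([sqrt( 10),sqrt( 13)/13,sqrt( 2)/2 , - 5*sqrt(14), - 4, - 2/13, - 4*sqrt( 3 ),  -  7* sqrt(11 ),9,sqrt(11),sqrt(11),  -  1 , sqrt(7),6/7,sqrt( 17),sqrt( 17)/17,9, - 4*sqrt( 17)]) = [ - 7*sqrt ( 11 ), - 5*sqrt( 14),  -  4*sqrt( 17), - 4*sqrt( 3), - 4, - 1, - 2/13,sqrt( 17)/17, sqrt( 13)/13,sqrt( 2)/2 , 6/7, sqrt( 7 ),sqrt (10), sqrt(  11 ),sqrt( 11), sqrt( 17), 9,9] 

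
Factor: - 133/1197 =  - 3^( - 2)=- 1/9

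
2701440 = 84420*32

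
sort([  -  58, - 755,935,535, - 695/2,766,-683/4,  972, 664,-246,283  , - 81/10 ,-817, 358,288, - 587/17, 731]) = [-817,-755, - 695/2, - 246,- 683/4,-58, - 587/17 , - 81/10,283,288, 358,535 , 664,731 , 766, 935,972 ] 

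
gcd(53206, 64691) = 1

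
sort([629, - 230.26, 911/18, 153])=[ - 230.26,911/18 , 153 , 629]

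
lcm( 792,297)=2376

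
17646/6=2941=2941.00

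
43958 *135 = 5934330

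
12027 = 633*19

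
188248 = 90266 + 97982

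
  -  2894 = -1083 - 1811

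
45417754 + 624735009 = 670152763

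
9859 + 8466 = 18325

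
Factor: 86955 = 3^1 * 5^1 * 11^1*17^1 * 31^1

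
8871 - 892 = 7979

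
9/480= 3/160 = 0.02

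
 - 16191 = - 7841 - 8350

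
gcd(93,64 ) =1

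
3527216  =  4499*784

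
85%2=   1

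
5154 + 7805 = 12959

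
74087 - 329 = 73758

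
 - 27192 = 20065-47257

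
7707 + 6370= 14077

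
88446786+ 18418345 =106865131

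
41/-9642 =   -  41/9642  =  - 0.00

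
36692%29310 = 7382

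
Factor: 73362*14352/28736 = 32902857/898 = 2^(-1)*3^2*13^1*23^1*449^ ( - 1 )*12227^1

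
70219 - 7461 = 62758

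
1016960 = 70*14528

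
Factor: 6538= 2^1*7^1*467^1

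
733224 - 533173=200051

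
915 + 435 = 1350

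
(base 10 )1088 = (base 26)1FM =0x440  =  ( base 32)120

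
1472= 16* 92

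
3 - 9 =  - 6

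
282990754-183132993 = 99857761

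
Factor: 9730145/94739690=1946029/18947938 = 2^(  -  1 )*977^( - 1 )*9697^(-1 )*1946029^1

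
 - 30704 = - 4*7676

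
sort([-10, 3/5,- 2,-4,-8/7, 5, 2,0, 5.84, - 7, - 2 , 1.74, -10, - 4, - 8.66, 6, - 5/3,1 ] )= [-10, - 10, - 8.66,-7, - 4,-4, - 2 ,-2, - 5/3,-8/7,0,  3/5, 1, 1.74, 2,5,5.84,6]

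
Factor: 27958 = 2^1 * 7^1*1997^1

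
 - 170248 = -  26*6548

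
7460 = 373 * 20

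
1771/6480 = 1771/6480=   0.27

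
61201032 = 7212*8486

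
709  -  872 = -163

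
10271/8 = 1283  +  7/8 = 1283.88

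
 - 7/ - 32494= 1/4642  =  0.00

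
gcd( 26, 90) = 2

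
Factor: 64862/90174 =41/57 = 3^( - 1) * 19^( - 1 )*41^1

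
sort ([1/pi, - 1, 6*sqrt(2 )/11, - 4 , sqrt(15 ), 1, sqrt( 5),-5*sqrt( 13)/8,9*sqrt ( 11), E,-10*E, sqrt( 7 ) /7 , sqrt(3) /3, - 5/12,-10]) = [ - 10 * E, - 10, - 4,  -  5*sqrt (13)/8, - 1, - 5/12,1/pi,  sqrt ( 7 )/7, sqrt(3 ) /3,6*sqrt (2) /11, 1, sqrt( 5), E, sqrt(15),  9 * sqrt ( 11 )]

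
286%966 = 286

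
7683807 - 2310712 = 5373095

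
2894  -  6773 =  - 3879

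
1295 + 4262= 5557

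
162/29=162/29  =  5.59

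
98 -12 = 86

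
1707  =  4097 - 2390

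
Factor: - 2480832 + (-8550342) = - 2^1*3^3*7^2 * 11^1*379^1= - 11031174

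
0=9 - 9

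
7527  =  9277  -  1750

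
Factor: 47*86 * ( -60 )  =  -2^3*3^1*5^1 *43^1*47^1 = - 242520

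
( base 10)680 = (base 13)404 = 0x2a8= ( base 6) 3052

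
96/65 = 1 + 31/65 = 1.48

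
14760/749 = 14760/749=19.71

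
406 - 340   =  66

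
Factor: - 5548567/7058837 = -43^(-1)*139^(-1 )*1181^ (-1 )*1741^1 *3187^1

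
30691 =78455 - 47764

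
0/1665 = 0 = 0.00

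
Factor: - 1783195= - 5^1*379^1*941^1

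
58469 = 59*991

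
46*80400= 3698400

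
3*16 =48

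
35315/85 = 415 + 8/17 = 415.47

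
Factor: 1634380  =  2^2*5^1* 11^1*17^1*19^1  *  23^1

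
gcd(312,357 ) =3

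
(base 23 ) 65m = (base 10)3311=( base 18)a3h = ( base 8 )6357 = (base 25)57B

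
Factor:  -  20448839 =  - 163^1* 125453^1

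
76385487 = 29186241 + 47199246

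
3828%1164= 336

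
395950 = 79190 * 5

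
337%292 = 45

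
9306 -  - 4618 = 13924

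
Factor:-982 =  - 2^1*491^1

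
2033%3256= 2033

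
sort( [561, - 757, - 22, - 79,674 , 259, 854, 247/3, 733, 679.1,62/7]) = [  -  757, - 79,  -  22,62/7, 247/3, 259,561, 674, 679.1, 733,854 ] 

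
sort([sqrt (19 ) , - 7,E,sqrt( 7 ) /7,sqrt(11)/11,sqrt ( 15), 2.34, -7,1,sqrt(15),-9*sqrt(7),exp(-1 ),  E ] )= [-9*sqrt( 7),  -  7, -7,sqrt( 11)/11,exp( - 1), sqrt( 7)/7, 1,2.34,E,E, sqrt(15),sqrt( 15),sqrt(19)] 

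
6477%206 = 91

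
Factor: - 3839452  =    -  2^2*959863^1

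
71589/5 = 14317 + 4/5 = 14317.80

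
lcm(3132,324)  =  9396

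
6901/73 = 94+39/73 = 94.53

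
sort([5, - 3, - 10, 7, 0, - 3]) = [-10, - 3, - 3, 0,5, 7 ] 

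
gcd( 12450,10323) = 3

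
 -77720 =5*( - 15544)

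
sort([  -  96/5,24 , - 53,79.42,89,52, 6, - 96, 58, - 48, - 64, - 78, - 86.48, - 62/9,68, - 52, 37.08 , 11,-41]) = [-96, - 86.48, -78, - 64,- 53, - 52, - 48, - 41, - 96/5,- 62/9,6, 11,24,37.08, 52, 58,  68,79.42, 89] 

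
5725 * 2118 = 12125550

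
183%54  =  21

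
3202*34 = 108868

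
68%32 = 4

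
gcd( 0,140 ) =140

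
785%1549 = 785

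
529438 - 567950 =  - 38512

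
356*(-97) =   -  34532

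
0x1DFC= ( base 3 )101112022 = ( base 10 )7676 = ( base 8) 16774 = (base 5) 221201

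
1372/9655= 1372/9655 = 0.14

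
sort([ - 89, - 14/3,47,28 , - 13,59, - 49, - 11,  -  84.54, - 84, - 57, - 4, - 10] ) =[ - 89, - 84.54, -84, - 57, - 49, - 13, - 11, - 10, - 14/3, - 4,28,47,59]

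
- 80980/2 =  - 40490 =- 40490.00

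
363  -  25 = 338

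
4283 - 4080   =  203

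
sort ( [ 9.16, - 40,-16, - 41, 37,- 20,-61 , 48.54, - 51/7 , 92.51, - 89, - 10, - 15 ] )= [ - 89,-61, - 41, - 40 , - 20, - 16, - 15, - 10, - 51/7,9.16, 37,48.54, 92.51 ]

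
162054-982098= - 820044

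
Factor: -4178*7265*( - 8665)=2^1*5^2*1453^1*1733^1*2089^1 = 263010218050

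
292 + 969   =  1261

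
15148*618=9361464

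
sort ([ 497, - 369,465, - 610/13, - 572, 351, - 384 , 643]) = [ - 572, - 384,-369, - 610/13, 351,465 , 497, 643 ]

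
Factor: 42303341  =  42303341^1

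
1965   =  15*131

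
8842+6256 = 15098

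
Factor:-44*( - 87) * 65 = 2^2* 3^1*5^1*11^1*13^1*29^1 = 248820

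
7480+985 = 8465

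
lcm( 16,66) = 528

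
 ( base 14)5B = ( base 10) 81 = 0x51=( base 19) 45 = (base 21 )3i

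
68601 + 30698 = 99299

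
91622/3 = 91622/3  =  30540.67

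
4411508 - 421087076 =-416675568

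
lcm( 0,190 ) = 0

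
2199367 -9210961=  - 7011594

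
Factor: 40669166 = 2^1*20334583^1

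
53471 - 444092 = -390621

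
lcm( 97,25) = 2425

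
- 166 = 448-614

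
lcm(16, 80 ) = 80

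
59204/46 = 1287+1/23 = 1287.04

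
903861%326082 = 251697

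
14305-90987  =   - 76682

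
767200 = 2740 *280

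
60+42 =102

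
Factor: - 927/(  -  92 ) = 2^( - 2)*3^2*23^ (-1)*103^1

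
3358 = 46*73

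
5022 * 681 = 3419982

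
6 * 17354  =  104124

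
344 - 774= - 430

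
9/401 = 9/401 = 0.02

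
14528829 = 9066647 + 5462182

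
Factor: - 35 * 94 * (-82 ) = 2^2*5^1*7^1 * 41^1 * 47^1 =269780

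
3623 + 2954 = 6577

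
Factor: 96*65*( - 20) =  - 124800=- 2^7*3^1*5^2*13^1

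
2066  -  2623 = - 557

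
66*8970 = 592020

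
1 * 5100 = 5100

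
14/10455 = 14/10455 = 0.00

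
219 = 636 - 417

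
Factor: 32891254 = 2^1*11^1*881^1*1697^1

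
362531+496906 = 859437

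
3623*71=257233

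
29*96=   2784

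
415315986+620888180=1036204166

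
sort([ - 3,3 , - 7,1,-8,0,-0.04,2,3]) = [ - 8, - 7, - 3, - 0.04,  0,1, 2,3,3]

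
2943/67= 2943/67 = 43.93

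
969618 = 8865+960753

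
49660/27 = 1839 + 7/27 = 1839.26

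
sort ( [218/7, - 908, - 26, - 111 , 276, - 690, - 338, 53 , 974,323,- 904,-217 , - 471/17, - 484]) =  [ - 908, - 904,-690,  -  484,-338, - 217,-111, - 471/17,-26, 218/7 , 53,276 , 323, 974 ] 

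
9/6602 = 9/6602 = 0.00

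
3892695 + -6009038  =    -  2116343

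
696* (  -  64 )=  - 44544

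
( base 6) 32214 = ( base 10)4402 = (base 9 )6031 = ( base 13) 2008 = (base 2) 1000100110010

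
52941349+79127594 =132068943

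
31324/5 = 6264+4/5 = 6264.80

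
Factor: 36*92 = 3312=   2^4*  3^2 * 23^1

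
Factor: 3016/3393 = 2^3*3^( - 2) = 8/9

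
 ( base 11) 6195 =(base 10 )8211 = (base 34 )73h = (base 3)102021010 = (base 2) 10000000010011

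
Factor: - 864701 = -433^1*1997^1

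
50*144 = 7200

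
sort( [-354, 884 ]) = [-354, 884]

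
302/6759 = 302/6759 = 0.04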